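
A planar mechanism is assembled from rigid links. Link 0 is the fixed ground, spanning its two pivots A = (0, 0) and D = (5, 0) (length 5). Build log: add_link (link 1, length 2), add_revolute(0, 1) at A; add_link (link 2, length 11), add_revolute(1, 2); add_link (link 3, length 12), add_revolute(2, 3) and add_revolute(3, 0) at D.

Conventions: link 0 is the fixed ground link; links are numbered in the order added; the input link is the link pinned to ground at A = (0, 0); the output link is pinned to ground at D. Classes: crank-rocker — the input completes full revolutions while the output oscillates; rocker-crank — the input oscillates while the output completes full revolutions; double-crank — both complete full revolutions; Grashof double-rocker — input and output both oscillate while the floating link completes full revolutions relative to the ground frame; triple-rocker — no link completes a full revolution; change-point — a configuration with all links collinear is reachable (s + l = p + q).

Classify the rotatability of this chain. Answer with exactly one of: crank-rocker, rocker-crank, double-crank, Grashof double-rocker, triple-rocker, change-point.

lengths: ground=5, input=2, coupler=11, output=12
sorted: s=2 (shortest), l=12 (longest), p+q=16
s + l = 14 vs p + q = 16
s + l < p + q (Grashof) with shortest = input link → crank-rocker

crank-rocker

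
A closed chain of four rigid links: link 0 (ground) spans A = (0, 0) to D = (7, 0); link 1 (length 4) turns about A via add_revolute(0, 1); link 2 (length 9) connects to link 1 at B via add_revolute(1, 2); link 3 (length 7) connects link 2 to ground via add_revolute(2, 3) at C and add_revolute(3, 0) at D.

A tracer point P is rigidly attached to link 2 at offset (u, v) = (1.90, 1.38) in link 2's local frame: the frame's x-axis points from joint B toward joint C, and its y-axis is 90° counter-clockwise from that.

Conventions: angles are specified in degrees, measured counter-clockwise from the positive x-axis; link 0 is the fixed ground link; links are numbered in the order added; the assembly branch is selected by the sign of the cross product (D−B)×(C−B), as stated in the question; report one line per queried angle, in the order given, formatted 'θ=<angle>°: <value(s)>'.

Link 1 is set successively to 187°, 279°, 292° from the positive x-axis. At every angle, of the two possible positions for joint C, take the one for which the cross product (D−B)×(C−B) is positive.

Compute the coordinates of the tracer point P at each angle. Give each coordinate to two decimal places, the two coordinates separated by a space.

A=(0,0), D=(7.00,0)
θ=187°: B = A + 4.00·(cos187°, sin187°) = (-3.9702, -0.4875)
θ=187°: |BD| = 10.9810
θ=187°: circle(B,9.00) ∩ circle(D,7.00): a=6.9476, h=5.7211
θ=187°:   candidates: C₊=(2.7166,5.5364) cross=62.824; C₋=(3.2245,-5.8945) cross=-62.824
θ=187°:   branch + wants cross > 0 → take C=(2.7166,5.5364) (cross=62.824)
θ=187°: ex = (C−B)/|BC| = (0.7430,0.6693); ey = (-0.6693,0.7430)
θ=187°: P = B + 1.90·ex + 1.38·ey = (-3.4822,1.8095)
θ=279°: B = A + 4.00·(cos279°, sin279°) = (0.6257, -3.9508)
θ=279°: |BD| = 7.4993
θ=279°: circle(B,9.00) ∩ circle(D,7.00): a=5.8832, h=6.8109
θ=279°:   candidates: C₊=(2.0382,4.9377) cross=51.077; C₋=(9.2144,-6.6405) cross=-51.077
θ=279°:   branch + wants cross > 0 → take C=(2.0382,4.9377) (cross=51.077)
θ=279°: ex = (C−B)/|BC| = (0.1569,0.9876); ey = (-0.9876,0.1569)
θ=279°: P = B + 1.90·ex + 1.38·ey = (-0.4390,-1.8577)
θ=292°: B = A + 4.00·(cos292°, sin292°) = (1.4984, -3.7087)
θ=292°: |BD| = 6.6349
θ=292°: circle(B,9.00) ∩ circle(D,7.00): a=5.7289, h=6.9411
θ=292°:   candidates: C₊=(2.3689,5.2491) cross=46.054; C₋=(10.1287,-6.2619) cross=-46.054
θ=292°:   branch + wants cross > 0 → take C=(2.3689,5.2491) (cross=46.054)
θ=292°: ex = (C−B)/|BC| = (0.0967,0.9953); ey = (-0.9953,0.0967)
θ=292°: P = B + 1.90·ex + 1.38·ey = (0.3087,-1.6842)

θ=187°: -3.48 1.81
θ=279°: -0.44 -1.86
θ=292°: 0.31 -1.68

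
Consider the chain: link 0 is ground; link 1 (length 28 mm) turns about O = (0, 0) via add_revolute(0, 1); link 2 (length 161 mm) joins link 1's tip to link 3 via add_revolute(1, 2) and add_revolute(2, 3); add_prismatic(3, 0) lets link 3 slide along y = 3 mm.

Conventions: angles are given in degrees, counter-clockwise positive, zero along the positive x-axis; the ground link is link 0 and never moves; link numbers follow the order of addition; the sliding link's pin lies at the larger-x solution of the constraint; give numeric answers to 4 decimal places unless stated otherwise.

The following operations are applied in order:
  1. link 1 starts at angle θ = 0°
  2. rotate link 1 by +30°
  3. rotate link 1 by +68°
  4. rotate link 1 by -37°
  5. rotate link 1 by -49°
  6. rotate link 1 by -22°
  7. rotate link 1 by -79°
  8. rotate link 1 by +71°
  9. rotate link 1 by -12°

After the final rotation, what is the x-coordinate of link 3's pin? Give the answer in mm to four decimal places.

geometry: r = 28 mm, L = 161 mm, e = 3 mm; θ starts at 0°
rotate link 1 by +30°: θ ← 0° +30° = 30°
rotate link 1 by +68°: θ ← 30° +68° = 98°
rotate link 1 by -37°: θ ← 98° -37° = 61°
rotate link 1 by -49°: θ ← 61° -49° = 12°
rotate link 1 by -22°: θ ← 12° -22° = -10°
rotate link 1 by -79°: θ ← -10° -79° = -89°
rotate link 1 by +71°: θ ← -89° +71° = -18°
rotate link 1 by -12°: θ ← -18° -12° = -30°
crank pin P = (r cos θ, r sin θ) = (24.248711, -14.000000)
h = r sin θ − e = -14.000000 − 3 = -17.000000
x = r cos θ + √(L² − h²) = 24.248711 + 160.099969 = 184.348680

184.3487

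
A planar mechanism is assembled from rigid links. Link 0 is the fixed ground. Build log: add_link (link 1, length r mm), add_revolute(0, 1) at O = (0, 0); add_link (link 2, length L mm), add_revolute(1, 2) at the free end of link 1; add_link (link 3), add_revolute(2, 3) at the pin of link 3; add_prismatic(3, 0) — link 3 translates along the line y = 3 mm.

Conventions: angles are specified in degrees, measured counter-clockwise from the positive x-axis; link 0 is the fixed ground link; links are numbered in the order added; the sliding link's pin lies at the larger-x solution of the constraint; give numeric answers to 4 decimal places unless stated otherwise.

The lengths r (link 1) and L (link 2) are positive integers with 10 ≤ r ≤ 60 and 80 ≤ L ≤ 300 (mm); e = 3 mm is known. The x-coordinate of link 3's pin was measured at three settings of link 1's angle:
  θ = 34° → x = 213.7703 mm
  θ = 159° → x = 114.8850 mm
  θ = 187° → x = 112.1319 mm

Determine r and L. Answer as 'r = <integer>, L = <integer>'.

constraint per measurement: (x − r cos θ)² + (r sin θ − e)² = L²
subtracting the θ₁ and θ₂ equations cancels the r² and L² terms:
r = (x₁² − x₂²) / (2[(x₁cos θ₁ + e sin θ₁) − (x₂cos θ₂ + e sin θ₂)]) = 57.0000 → r = 57
L² = (x₁ − r cos θ₁)² + (r sin θ₁ − e)² = 28561.0056 → L = 169.0000 → L = 169
check at θ₃=187°: x = 112.1319 (printed 112.1319) ✓

r = 57, L = 169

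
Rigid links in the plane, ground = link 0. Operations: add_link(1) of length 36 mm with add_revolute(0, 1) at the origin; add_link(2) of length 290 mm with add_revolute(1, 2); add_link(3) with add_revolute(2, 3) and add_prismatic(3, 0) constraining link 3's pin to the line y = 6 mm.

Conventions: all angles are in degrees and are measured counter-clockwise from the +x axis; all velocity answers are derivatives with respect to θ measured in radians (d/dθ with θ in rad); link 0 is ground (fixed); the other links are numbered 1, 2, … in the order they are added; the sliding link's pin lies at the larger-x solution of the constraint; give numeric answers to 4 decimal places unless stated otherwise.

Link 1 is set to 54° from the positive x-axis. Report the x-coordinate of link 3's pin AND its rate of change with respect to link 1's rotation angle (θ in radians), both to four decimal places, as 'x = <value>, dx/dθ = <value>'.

geometry: r = 36 mm, L = 290 mm, e = 6 mm
crank pin P = (r cos θ, r sin θ) = (21.160269, 29.124612)
h = r sin θ − e = 29.124612 − 6 = 23.124612
x = r cos θ + √(L² − h²) = 21.160269 + 289.076551 = 310.236820
dx/dθ = −r sin θ − h·r cos θ/√(L² − h²) (θ in radians; h = 23.124612) = -30.817323

x = 310.2368, dx/dθ = -30.8173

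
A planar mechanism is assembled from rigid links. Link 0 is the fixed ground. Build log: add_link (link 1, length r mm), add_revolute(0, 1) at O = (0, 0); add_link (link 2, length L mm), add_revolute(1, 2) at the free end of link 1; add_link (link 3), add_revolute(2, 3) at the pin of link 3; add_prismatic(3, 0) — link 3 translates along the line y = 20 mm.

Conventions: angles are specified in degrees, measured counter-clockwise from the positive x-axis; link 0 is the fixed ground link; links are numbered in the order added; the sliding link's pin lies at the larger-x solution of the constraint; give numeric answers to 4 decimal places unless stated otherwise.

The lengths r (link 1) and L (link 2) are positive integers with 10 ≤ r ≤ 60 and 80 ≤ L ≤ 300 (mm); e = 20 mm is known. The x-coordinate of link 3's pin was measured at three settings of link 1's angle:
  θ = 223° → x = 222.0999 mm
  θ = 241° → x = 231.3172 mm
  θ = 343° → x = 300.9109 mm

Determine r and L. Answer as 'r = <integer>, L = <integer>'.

constraint per measurement: (x − r cos θ)² + (r sin θ − e)² = L²
subtracting the θ₁ and θ₂ equations cancels the r² and L² terms:
r = (x₁² − x₂²) / (2[(x₁cos θ₁ + e sin θ₁) − (x₂cos θ₂ + e sin θ₂)]) = 45.0001 → r = 45
L² = (x₁ − r cos θ₁)² + (r sin θ₁ − e)² = 67599.9852 → L = 260.0000 → L = 260
check at θ₃=343°: x = 300.9109 (printed 300.9109) ✓

r = 45, L = 260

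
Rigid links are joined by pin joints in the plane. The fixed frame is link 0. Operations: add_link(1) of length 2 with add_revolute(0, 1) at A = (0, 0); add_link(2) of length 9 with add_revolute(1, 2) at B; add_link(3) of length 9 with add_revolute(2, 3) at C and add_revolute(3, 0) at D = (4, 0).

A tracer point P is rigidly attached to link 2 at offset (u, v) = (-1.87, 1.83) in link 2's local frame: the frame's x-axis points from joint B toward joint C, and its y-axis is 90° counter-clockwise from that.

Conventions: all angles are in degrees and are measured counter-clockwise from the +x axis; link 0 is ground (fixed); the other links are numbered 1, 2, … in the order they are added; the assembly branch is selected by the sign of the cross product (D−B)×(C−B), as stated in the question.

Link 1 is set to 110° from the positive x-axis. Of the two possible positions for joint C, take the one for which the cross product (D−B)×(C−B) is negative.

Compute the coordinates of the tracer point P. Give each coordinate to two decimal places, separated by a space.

A=(0,0), D=(4.00,0)
B = A + 2.00·(cos110°, sin110°) = (-0.6840, 1.8794)
|BD| = 5.0470
circle(B,9.00) ∩ circle(D,9.00): a=2.5235, h=8.6390
  candidates: C₊=(4.8749,8.9574) cross=43.601; C₋=(-1.5590,-7.0780) cross=-43.601
  branch - wants cross < 0 → take C=(-1.5590,-7.0780) (cross=-43.601)
ex = (C−B)/|BC| = (-0.0972,-0.9953); ey = (0.9953,-0.0972)
P = B + -1.87·ex + 1.83·ey = (1.3191,3.5626)

1.32 3.56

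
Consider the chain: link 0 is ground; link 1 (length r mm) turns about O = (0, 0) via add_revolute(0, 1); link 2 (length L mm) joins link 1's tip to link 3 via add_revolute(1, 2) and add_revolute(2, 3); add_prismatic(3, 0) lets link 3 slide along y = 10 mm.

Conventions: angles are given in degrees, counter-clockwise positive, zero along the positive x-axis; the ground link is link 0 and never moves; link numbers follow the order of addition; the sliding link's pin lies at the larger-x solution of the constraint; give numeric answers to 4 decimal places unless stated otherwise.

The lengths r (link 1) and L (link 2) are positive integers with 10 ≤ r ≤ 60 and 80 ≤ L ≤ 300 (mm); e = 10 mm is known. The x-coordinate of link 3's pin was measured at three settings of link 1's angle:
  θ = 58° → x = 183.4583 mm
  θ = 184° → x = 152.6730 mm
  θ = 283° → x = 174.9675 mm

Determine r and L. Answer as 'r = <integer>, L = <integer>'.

constraint per measurement: (x − r cos θ)² + (r sin θ − e)² = L²
subtracting the θ₁ and θ₂ equations cancels the r² and L² terms:
r = (x₁² − x₂²) / (2[(x₁cos θ₁ + e sin θ₁) − (x₂cos θ₂ + e sin θ₂)]) = 20.0000 → r = 20
L² = (x₁ − r cos θ₁)² + (r sin θ₁ − e)² = 29929.0051 → L = 173.0000 → L = 173
check at θ₃=283°: x = 174.9675 (printed 174.9675) ✓

r = 20, L = 173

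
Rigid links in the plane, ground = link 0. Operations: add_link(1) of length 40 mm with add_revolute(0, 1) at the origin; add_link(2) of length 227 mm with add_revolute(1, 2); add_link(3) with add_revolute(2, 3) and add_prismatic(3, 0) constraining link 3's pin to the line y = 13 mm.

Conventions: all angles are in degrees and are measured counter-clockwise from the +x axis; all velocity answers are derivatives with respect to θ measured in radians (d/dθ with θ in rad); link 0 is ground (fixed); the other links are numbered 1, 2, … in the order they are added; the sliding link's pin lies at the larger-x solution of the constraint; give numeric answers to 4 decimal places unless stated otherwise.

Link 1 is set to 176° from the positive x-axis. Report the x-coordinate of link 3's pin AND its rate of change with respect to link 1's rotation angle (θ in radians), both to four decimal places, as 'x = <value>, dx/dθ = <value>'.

geometry: r = 40 mm, L = 227 mm, e = 13 mm
crank pin P = (r cos θ, r sin θ) = (-39.902562, 2.790259)
h = r sin θ − e = 2.790259 − 13 = -10.209741
x = r cos θ + √(L² − h²) = -39.902562 + 226.770283 = 186.867721
dx/dθ = −r sin θ − h·r cos θ/√(L² − h²) (θ in radians; h = -10.209741) = -4.586768

x = 186.8677, dx/dθ = -4.5868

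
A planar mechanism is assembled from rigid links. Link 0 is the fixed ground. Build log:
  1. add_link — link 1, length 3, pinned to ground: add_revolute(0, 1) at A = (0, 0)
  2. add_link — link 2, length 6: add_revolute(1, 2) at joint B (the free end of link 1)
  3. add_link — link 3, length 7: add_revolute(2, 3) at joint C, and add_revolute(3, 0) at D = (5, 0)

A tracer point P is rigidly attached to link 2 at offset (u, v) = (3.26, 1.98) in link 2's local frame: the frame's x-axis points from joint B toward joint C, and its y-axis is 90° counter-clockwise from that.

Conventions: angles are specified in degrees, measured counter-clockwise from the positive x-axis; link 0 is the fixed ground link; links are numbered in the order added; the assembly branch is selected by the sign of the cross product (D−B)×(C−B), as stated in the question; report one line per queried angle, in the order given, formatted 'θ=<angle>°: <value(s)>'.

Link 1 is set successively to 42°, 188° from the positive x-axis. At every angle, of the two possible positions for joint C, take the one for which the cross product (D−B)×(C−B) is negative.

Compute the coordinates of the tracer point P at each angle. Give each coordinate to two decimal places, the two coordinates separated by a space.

A=(0,0), D=(5.00,0)
θ=42°: B = A + 3.00·(cos42°, sin42°) = (2.2294, 2.0074)
θ=42°: |BD| = 3.4214
θ=42°: circle(B,6.00) ∩ circle(D,7.00): a=-0.1892, h=5.9970
θ=42°:   candidates: C₊=(5.5949,6.9747) cross=20.518; C₋=(-1.4423,-2.7379) cross=-20.518
θ=42°:   branch - wants cross < 0 → take C=(-1.4423,-2.7379) (cross=-20.518)
θ=42°: ex = (C−B)/|BC| = (-0.6120,-0.7909); ey = (0.7909,-0.6120)
θ=42°: P = B + 3.26·ex + 1.98·ey = (1.8004,-1.7826)
θ=188°: B = A + 3.00·(cos188°, sin188°) = (-2.9708, -0.4175)
θ=188°: |BD| = 7.9817
θ=188°: circle(B,6.00) ∩ circle(D,7.00): a=3.1765, h=5.0902
θ=188°:   candidates: C₊=(-0.0649,4.8318) cross=40.628; C₋=(0.4676,-5.3346) cross=-40.628
θ=188°:   branch - wants cross < 0 → take C=(0.4676,-5.3346) (cross=-40.628)
θ=188°: ex = (C−B)/|BC| = (0.5731,-0.8195); ey = (0.8195,0.5731)
θ=188°: P = B + 3.26·ex + 1.98·ey = (0.5200,-1.9544)

θ=42°: 1.80 -1.78
θ=188°: 0.52 -1.95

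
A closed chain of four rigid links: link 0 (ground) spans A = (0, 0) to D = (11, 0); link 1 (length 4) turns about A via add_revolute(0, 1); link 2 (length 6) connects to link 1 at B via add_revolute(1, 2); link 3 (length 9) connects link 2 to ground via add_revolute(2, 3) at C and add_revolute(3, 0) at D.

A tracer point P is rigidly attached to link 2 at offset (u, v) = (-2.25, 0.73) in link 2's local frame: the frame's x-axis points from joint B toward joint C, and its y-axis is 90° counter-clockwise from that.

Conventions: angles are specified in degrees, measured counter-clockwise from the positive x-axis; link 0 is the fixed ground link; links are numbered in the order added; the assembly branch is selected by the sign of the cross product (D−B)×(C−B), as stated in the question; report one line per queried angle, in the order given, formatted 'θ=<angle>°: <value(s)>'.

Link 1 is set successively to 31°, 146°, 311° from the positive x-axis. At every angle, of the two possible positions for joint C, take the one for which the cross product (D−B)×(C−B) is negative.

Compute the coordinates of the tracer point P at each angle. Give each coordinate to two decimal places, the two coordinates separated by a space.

A=(0,0), D=(11.00,0)
θ=31°: B = A + 4.00·(cos31°, sin31°) = (3.4287, 2.0602)
θ=31°: |BD| = 7.8466
θ=31°: circle(B,6.00) ∩ circle(D,9.00): a=1.0558, h=5.9064
θ=31°:   candidates: C₊=(5.9982,7.4821) cross=46.345; C₋=(2.8967,-3.9162) cross=-46.345
θ=31°:   branch - wants cross < 0 → take C=(2.8967,-3.9162) (cross=-46.345)
θ=31°: ex = (C−B)/|BC| = (-0.0887,-0.9961); ey = (0.9961,-0.0887)
θ=31°: P = B + -2.25·ex + 0.73·ey = (4.3553,4.2366)
θ=146°: B = A + 4.00·(cos146°, sin146°) = (-3.3162, 2.2368)
θ=146°: |BD| = 14.4898
θ=146°: circle(B,6.00) ∩ circle(D,9.00): a=5.6921, h=1.8974
θ=146°:   candidates: C₊=(2.6006,3.2327) cross=27.492; C₋=(2.0148,-0.5165) cross=-27.492
θ=146°:   branch - wants cross < 0 → take C=(2.0148,-0.5165) (cross=-27.492)
θ=146°: ex = (C−B)/|BC| = (0.8885,-0.4589); ey = (0.4589,0.8885)
θ=146°: P = B + -2.25·ex + 0.73·ey = (-4.9803,3.9179)
θ=311°: B = A + 4.00·(cos311°, sin311°) = (2.6242, -3.0188)
θ=311°: |BD| = 8.9032
θ=311°: circle(B,6.00) ∩ circle(D,9.00): a=1.9244, h=5.6830
θ=311°:   candidates: C₊=(2.5077,2.9800) cross=50.597; C₋=(6.3616,-7.7127) cross=-50.597
θ=311°:   branch - wants cross < 0 → take C=(6.3616,-7.7127) (cross=-50.597)
θ=311°: ex = (C−B)/|BC| = (0.6229,-0.7823); ey = (0.7823,0.6229)
θ=311°: P = B + -2.25·ex + 0.73·ey = (1.7938,-0.8039)

θ=31°: 4.36 4.24
θ=146°: -4.98 3.92
θ=311°: 1.79 -0.80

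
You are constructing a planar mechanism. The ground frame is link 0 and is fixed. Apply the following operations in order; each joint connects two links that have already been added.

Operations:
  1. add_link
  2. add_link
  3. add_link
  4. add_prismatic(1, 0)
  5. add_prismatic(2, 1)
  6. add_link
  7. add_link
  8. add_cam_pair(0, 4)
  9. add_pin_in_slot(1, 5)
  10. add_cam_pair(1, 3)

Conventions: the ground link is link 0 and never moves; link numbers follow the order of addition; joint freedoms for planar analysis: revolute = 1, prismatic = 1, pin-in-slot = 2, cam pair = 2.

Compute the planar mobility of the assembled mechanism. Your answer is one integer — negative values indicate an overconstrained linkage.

L=1 J1=0 J2=0
add link → L=2 J1=0 J2=0
add link → L=3 J1=0 J2=0
add link → L=4 J1=0 J2=0
P@1,0 dof=1 J1 → L=4 J1=1 J2=0
P@2,1 dof=1 J1 → L=4 J1=2 J2=0
add link → L=5 J1=2 J2=0
add link → L=6 J1=2 J2=0
C@0,4 dof=2 J2 → L=6 J1=2 J2=1
PS@1,5 dof=2 J2 → L=6 J1=2 J2=2
C@1,3 dof=2 J2 → L=6 J1=2 J2=3
M=3(L−1)−2J1−J2=3·5−2·2−3=8

M = 8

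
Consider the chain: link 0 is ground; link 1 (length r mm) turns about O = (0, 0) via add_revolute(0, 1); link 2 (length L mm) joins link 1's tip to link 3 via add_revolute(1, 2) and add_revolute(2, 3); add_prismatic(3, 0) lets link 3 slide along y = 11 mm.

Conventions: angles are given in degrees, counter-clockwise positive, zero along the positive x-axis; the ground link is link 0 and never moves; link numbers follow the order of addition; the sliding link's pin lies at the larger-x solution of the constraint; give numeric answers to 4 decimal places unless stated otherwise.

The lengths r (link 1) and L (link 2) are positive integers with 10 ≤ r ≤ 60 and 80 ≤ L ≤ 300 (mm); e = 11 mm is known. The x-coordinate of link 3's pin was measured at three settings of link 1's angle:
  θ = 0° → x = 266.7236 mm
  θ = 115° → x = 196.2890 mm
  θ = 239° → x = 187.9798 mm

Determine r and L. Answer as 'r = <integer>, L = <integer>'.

constraint per measurement: (x − r cos θ)² + (r sin θ − e)² = L²
subtracting the θ₁ and θ₂ equations cancels the r² and L² terms:
r = (x₁² − x₂²) / (2[(x₁cos θ₁ + e sin θ₁) − (x₂cos θ₂ + e sin θ₂)]) = 48.0000 → r = 48
L² = (x₁ − r cos θ₁)² + (r sin θ₁ − e)² = 47961.0132 → L = 219.0000 → L = 219
check at θ₃=239°: x = 187.9798 (printed 187.9798) ✓

r = 48, L = 219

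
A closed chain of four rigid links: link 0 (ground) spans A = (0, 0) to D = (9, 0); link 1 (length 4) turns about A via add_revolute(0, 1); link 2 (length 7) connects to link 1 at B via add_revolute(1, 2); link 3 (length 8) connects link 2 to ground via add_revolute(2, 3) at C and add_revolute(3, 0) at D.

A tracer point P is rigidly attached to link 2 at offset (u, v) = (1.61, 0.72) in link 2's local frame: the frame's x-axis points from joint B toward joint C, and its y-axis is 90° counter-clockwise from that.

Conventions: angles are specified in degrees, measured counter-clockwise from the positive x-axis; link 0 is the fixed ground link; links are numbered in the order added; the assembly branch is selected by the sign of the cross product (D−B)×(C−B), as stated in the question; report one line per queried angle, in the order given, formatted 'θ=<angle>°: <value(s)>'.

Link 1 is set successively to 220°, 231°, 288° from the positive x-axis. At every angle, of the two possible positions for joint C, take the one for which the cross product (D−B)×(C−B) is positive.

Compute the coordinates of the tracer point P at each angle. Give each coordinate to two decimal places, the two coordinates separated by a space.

A=(0,0), D=(9.00,0)
θ=220°: B = A + 4.00·(cos220°, sin220°) = (-3.0642, -2.5712)
θ=220°: |BD| = 12.3351
θ=220°: circle(B,7.00) ∩ circle(D,8.00): a=5.5595, h=4.2534
θ=220°:   candidates: C₊=(1.4867,2.7477) cross=52.466; C₋=(3.2598,-5.5723) cross=-52.466
θ=220°:   branch + wants cross > 0 → take C=(1.4867,2.7477) (cross=52.466)
θ=220°: ex = (C−B)/|BC| = (0.6501,0.7598); ey = (-0.7598,0.6501)
θ=220°: P = B + 1.61·ex + 0.72·ey = (-2.5646,-0.8797)
θ=231°: B = A + 4.00·(cos231°, sin231°) = (-2.5173, -3.1086)
θ=231°: |BD| = 11.9294
θ=231°: circle(B,7.00) ∩ circle(D,8.00): a=5.3360, h=4.5307
θ=231°:   candidates: C₊=(1.4538,2.6560) cross=54.048; C₋=(3.8150,-6.0923) cross=-54.048
θ=231°:   branch + wants cross > 0 → take C=(1.4538,2.6560) (cross=54.048)
θ=231°: ex = (C−B)/|BC| = (0.5673,0.8235); ey = (-0.8235,0.5673)
θ=231°: P = B + 1.61·ex + 0.72·ey = (-2.1969,-1.3743)
θ=288°: B = A + 4.00·(cos288°, sin288°) = (1.2361, -3.8042)
θ=288°: |BD| = 8.6459
θ=288°: circle(B,7.00) ∩ circle(D,8.00): a=3.4555, h=6.0877
θ=288°:   candidates: C₊=(1.6604,3.1829) cross=52.633; C₋=(7.0177,-7.7505) cross=-52.633
θ=288°:   branch + wants cross > 0 → take C=(1.6604,3.1829) (cross=52.633)
θ=288°: ex = (C−B)/|BC| = (0.0606,0.9982); ey = (-0.9982,0.0606)
θ=288°: P = B + 1.61·ex + 0.72·ey = (0.6150,-2.1535)

θ=220°: -2.56 -0.88
θ=231°: -2.20 -1.37
θ=288°: 0.61 -2.15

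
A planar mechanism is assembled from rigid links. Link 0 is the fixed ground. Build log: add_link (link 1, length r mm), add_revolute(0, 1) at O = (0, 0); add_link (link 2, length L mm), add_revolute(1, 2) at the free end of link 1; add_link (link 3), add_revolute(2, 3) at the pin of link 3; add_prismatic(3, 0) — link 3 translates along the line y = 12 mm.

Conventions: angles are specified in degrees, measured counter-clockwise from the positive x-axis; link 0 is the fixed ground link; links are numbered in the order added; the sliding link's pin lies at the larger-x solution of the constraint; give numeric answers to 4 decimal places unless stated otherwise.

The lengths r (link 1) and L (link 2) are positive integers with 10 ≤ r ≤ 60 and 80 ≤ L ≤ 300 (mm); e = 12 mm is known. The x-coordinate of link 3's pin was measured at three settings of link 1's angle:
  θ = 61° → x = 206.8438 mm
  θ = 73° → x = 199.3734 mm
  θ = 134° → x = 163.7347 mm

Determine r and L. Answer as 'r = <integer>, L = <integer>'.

constraint per measurement: (x − r cos θ)² + (r sin θ − e)² = L²
subtracting the θ₁ and θ₂ equations cancels the r² and L² terms:
r = (x₁² − x₂²) / (2[(x₁cos θ₁ + e sin θ₁) − (x₂cos θ₂ + e sin θ₂)]) = 36.9997 → r = 37
L² = (x₁ − r cos θ₁)² + (r sin θ₁ − e)² = 36099.9854 → L = 190.0000 → L = 190
check at θ₃=134°: x = 163.7347 (printed 163.7347) ✓

r = 37, L = 190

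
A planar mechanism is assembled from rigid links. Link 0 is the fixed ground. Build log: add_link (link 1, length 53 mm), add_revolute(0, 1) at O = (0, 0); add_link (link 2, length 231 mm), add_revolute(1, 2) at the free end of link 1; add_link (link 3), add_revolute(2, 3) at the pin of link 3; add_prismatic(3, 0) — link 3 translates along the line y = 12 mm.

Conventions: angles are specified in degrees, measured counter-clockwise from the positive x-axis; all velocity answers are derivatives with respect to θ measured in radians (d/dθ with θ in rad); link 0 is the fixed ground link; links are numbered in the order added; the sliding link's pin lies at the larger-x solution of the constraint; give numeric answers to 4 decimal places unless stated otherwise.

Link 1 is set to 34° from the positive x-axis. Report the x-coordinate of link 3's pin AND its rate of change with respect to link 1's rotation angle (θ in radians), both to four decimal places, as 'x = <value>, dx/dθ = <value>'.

geometry: r = 53 mm, L = 231 mm, e = 12 mm
crank pin P = (r cos θ, r sin θ) = (43.938991, 29.637224)
h = r sin θ − e = 29.637224 − 12 = 17.637224
x = r cos θ + √(L² − h²) = 43.938991 + 230.325701 = 274.264692
dx/dθ = −r sin θ − h·r cos θ/√(L² − h²) (θ in radians; h = 17.637224) = -33.001859

x = 274.2647, dx/dθ = -33.0019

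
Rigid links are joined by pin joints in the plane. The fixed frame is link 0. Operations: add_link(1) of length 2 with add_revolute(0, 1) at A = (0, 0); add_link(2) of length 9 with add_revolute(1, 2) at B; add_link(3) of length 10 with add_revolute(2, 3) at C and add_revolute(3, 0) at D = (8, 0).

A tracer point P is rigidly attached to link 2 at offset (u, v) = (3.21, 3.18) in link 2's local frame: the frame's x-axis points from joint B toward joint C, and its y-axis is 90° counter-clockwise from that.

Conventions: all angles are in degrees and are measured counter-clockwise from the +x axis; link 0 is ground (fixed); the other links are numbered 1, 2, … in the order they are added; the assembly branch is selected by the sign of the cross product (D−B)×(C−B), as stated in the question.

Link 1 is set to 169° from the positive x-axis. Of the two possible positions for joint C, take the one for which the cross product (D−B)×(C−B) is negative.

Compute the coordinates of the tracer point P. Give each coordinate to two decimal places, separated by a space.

A=(0,0), D=(8.00,0)
B = A + 2.00·(cos169°, sin169°) = (-1.9633, 0.3816)
|BD| = 9.9706
circle(B,9.00) ∩ circle(D,10.00): a=4.0325, h=8.0461
  candidates: C₊=(2.3742,8.2674) cross=80.224; C₋=(1.7583,-7.8129) cross=-80.224
  branch - wants cross < 0 → take C=(1.7583,-7.8129) (cross=-80.224)
ex = (C−B)/|BC| = (0.4135,-0.9105); ey = (0.9105,0.4135)
P = B + 3.21·ex + 3.18·ey = (2.2595,-1.2261)

2.26 -1.23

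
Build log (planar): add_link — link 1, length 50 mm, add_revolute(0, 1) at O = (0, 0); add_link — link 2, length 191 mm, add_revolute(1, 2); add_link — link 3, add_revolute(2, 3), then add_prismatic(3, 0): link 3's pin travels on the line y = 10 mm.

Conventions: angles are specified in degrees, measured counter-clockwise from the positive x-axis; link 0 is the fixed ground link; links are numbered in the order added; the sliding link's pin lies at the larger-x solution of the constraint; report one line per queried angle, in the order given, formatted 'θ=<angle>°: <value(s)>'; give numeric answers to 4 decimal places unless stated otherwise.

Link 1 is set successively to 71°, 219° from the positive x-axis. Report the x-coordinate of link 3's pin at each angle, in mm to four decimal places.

geometry: r = 50 mm, L = 191 mm, e = 10 mm
θ=71°: crank pin P = (r cos θ, r sin θ) = (16.278408, 47.275929)
θ=71°: h = r sin θ − e = 47.275929 − 10 = 37.275929
θ=71°: x = r cos θ + √(L² − h²) = 16.278408 + 187.327267 = 203.605675
θ=219°: crank pin P = (r cos θ, r sin θ) = (-38.857298, -31.466020)
θ=219°: h = r sin θ − e = -31.466020 − 10 = -41.466020
θ=219°: x = r cos θ + √(L² − h²) = -38.857298 + 186.444547 = 147.587249

θ=71°: 203.6057
θ=219°: 147.5872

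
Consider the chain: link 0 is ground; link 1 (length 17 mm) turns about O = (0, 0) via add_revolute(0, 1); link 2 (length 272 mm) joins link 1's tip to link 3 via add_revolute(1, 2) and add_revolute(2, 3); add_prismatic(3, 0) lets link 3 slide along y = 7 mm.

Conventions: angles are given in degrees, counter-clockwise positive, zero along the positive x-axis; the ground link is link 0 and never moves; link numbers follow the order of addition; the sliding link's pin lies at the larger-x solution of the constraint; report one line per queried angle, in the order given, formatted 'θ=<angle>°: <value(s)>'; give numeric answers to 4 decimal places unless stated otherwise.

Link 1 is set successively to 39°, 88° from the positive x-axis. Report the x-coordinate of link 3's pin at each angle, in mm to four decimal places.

geometry: r = 17 mm, L = 272 mm, e = 7 mm
θ=39°: crank pin P = (r cos θ, r sin θ) = (13.211481, 10.698447)
θ=39°: h = r sin θ − e = 10.698447 − 7 = 3.698447
θ=39°: x = r cos θ + √(L² − h²) = 13.211481 + 271.974855 = 285.186336
θ=88°: crank pin P = (r cos θ, r sin θ) = (0.593291, 16.989644)
θ=88°: h = r sin θ − e = 16.989644 − 7 = 9.989644
θ=88°: x = r cos θ + √(L² − h²) = 0.593291 + 271.816495 = 272.409787

θ=39°: 285.1863
θ=88°: 272.4098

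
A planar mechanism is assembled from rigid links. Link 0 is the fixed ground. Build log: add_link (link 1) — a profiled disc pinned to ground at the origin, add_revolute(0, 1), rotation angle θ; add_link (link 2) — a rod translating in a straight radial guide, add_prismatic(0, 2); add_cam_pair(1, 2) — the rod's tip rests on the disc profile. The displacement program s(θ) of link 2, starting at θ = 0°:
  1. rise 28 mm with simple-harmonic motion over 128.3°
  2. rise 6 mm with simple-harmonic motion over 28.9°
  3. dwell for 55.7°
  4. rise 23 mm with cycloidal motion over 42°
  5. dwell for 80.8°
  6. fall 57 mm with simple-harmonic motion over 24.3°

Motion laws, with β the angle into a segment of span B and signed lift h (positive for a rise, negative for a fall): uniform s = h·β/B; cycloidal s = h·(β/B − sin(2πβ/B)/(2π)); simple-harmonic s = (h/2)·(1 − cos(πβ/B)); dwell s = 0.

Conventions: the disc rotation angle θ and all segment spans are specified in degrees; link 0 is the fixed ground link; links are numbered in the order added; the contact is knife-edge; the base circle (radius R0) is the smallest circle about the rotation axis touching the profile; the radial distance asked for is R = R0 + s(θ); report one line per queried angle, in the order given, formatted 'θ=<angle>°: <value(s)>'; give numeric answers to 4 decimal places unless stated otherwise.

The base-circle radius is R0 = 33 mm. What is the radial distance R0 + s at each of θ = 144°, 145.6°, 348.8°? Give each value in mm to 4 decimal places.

seg 1 [0°–128.3°] simple-harmonic, h=28: full span → s += 28 → s = 28.0000
seg 2 [128.3°–157.2°] simple-harmonic, h=6: θ=144° here. β=15.7, B=28.9. 6/2·(1 − cos(π·0.5433)) = 3.4064 → s = 31.4064
seg 2 [128.3°–157.2°] simple-harmonic, h=6: θ=145.6° here. β=17.3, B=28.9. 6/2·(1 − cos(π·0.5986)) = 3.9146 → s = 31.9146
seg 2 [128.3°–157.2°] simple-harmonic, h=6: full span → s += 6 → s = 34.0000
seg 3 [157.2°–212.9°] dwell: s stays 34.0000
seg 4 [212.9°–254.9°] cycloidal, h=23: full span → s += 23 → s = 57.0000
seg 5 [254.9°–335.7°] dwell: s stays 57.0000
seg 6 [335.7°–360°] simple-harmonic, h=-57: θ=348.8° here. β=13.1, B=24.3. -57/2·(1 − cos(π·0.5391)) = -31.9916 → s = 25.0084
θ=144°: R = R0 + s = 33 + 31.4064 = 64.4064
θ=145.6°: R = R0 + s = 33 + 31.9146 = 64.9146
θ=348.8°: R = R0 + s = 33 + 25.0084 = 58.0084

θ=144°: 64.4064
θ=145.6°: 64.9146
θ=348.8°: 58.0084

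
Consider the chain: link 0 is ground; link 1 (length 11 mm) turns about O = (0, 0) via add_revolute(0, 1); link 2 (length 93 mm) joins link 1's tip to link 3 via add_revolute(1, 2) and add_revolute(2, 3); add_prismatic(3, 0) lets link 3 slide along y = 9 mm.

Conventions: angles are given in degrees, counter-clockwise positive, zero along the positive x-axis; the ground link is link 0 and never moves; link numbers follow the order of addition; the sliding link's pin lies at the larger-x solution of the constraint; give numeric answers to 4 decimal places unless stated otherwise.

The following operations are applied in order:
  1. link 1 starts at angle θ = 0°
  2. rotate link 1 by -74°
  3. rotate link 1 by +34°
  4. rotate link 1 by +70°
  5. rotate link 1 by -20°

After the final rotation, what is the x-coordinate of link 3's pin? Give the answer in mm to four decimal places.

geometry: r = 11 mm, L = 93 mm, e = 9 mm; θ starts at 0°
rotate link 1 by -74°: θ ← 0° -74° = -74°
rotate link 1 by +34°: θ ← -74° +34° = -40°
rotate link 1 by +70°: θ ← -40° +70° = 30°
rotate link 1 by -20°: θ ← 30° -20° = 10°
crank pin P = (r cos θ, r sin θ) = (10.832885, 1.910130)
h = r sin θ − e = 1.910130 − 9 = -7.089870
x = r cos θ + √(L² − h²) = 10.832885 + 92.729358 = 103.562243

103.5622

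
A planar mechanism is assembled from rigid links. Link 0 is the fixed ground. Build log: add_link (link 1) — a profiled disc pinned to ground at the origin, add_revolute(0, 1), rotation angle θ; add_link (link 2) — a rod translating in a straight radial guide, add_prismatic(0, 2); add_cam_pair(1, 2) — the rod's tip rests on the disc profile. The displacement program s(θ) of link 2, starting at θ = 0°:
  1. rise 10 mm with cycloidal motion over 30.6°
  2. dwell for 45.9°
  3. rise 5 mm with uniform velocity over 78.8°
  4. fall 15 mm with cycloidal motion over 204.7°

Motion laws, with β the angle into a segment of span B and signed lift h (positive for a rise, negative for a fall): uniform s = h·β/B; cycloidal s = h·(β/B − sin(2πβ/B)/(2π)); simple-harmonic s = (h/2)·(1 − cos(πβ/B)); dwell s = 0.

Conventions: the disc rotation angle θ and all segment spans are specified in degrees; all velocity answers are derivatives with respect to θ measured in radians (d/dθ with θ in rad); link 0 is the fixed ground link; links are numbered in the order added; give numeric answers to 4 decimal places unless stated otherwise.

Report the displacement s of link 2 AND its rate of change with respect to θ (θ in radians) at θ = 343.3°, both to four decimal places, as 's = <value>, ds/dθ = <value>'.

seg 1 [0°–30.6°] cycloidal, h=10: full span → s += 10 → s = 10.0000
seg 2 [30.6°–76.5°] dwell: s stays 10.0000
seg 3 [76.5°–155.3°] uniform, h=5: full span → s += 5 → s = 15.0000
seg 4 [155.3°–360°] cycloidal, h=-15: θ=343.3° here. β=188, B=204.7. -15·(0.9184 − sin(2π·0.9184)/(2π)) = -14.9471 → s = 0.0529
velocity in seg [155.3°–360°] (cycloidal), θ in radians: β = 188° = 3.2812 rad, B = 204.7° = 3.5727 rad; ds/dθ = (h/B)(1 − cos(2πβ/B)) = ((-15)/3.5727)(1 − cos(2π·0.9184)) = -0.539626 mm/rad

s = 0.0529, ds/dθ = -0.5396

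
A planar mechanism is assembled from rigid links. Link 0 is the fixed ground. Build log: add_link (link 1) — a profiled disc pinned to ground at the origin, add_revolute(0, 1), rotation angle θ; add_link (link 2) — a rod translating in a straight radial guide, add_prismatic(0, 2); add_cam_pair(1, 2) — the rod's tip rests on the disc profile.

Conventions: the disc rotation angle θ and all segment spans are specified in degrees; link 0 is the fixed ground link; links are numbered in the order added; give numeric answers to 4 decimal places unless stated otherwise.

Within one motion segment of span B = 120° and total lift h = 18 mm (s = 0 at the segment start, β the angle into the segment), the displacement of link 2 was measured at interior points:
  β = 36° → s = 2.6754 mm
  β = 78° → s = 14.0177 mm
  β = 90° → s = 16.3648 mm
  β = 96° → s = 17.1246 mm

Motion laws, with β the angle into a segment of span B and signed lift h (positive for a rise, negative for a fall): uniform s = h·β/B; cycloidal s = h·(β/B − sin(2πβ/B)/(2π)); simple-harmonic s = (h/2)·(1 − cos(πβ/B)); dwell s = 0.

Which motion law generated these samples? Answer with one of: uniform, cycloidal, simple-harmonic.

candidates at β/B = r: uniform s = h·r (linear in β); cycloidal s = h·(r − sin(2πr)/(2π)); simple-harmonic s = (h/2)(1 − cos(πr))
β=36°: printed 2.6754 | uniform 5.4000, cycloidal 2.6754, simple-harmonic 3.7099
β=78°: printed 14.0177 | uniform 11.7000, cycloidal 14.0177, simple-harmonic 13.0859
β=90°: printed 16.3648 | uniform 13.5000, cycloidal 16.3648, simple-harmonic 15.3640
β=96°: printed 17.1246 | uniform 14.4000, cycloidal 17.1246, simple-harmonic 16.2812
only one law matches every sample → cycloidal

cycloidal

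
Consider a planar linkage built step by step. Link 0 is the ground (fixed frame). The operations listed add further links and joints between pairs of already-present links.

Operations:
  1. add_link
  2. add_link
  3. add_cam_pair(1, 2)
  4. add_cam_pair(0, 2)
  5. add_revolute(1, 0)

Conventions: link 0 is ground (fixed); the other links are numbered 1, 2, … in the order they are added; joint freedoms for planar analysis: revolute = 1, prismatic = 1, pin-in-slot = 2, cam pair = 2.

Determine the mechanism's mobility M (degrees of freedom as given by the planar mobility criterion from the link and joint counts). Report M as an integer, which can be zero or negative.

(L,J1,J2)=(1,0,0); link0 fixed
link1: (2,0,0)
link2: (3,0,0)
C 1-2 [J2]: (3,0,1)
C 0-2 [J2]: (3,0,2)
R 1-0 [J1]: (3,1,2)
Grübler: 3·2 − 2·1 − 2 = 2

M = 2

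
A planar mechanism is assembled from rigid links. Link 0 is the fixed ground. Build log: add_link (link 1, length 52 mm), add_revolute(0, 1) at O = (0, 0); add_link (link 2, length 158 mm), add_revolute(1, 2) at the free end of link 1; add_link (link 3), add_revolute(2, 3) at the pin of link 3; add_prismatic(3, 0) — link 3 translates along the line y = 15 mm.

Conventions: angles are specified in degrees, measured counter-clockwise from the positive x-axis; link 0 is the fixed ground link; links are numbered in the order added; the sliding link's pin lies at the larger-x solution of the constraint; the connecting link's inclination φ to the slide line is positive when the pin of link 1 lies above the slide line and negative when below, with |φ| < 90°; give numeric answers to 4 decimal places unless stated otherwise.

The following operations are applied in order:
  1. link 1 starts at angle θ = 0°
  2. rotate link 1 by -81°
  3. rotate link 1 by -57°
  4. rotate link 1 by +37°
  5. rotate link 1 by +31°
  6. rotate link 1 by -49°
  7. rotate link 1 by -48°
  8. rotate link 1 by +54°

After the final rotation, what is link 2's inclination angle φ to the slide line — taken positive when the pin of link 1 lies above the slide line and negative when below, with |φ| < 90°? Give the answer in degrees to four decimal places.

geometry: r = 52 mm, L = 158 mm, e = 15 mm; θ starts at 0°
rotate link 1 by -81°: θ ← 0° -81° = -81°
rotate link 1 by -57°: θ ← -81° -57° = -138°
rotate link 1 by +37°: θ ← -138° +37° = -101°
rotate link 1 by +31°: θ ← -101° +31° = -70°
rotate link 1 by -49°: θ ← -70° -49° = -119°
rotate link 1 by -48°: θ ← -119° -48° = -167°
rotate link 1 by +54°: θ ← -167° +54° = -113°
h = r sin θ − e = -47.866252 − 15 = -62.866252
sin φ = h / L = -62.866252 / 158 = -0.39788767
φ = arcsin(-0.39788767) = -23.446193°

-23.4462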